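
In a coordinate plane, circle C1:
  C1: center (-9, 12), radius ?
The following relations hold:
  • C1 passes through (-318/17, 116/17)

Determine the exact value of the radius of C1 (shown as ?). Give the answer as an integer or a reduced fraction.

11

1. [C1∋P]  r_C1² − 121 = 0  ⇒  r_C1 = 11 (r>0 drops 1)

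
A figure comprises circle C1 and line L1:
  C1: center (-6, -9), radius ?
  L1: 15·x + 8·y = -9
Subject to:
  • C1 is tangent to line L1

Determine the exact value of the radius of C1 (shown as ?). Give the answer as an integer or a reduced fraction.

9

1. [C1‖L1]  r_C1² − 81 = 0  ⇒  r_C1 = 9 (r>0 drops 1)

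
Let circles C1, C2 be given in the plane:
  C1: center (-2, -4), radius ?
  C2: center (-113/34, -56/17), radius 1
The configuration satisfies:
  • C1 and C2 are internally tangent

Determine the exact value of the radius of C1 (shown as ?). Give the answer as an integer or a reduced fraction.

5/2

1. [int C1,C2]  r_C1² − 2r_C1 − 5/4 = 0  ⇒  r_C1 = 5/2 (r>0 drops 1)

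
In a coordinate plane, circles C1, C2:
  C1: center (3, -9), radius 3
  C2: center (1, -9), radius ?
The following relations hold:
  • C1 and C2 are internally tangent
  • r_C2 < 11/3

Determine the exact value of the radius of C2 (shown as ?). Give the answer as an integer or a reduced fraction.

1. [int C1,C2]  r_C2² − 6r_C2 + 5 = 0  ⇒  r_C2 = 1 or 5
2. given r_C2 < 11/3: keep 1

1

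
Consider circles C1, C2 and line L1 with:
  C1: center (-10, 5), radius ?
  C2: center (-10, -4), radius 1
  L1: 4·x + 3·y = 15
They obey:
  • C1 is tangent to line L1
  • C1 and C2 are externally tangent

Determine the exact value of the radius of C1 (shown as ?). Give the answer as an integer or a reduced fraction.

1. [C1‖L1]  r_C1² − 64 = 0  ⇒  r_C1 = 8 (r>0 drops 1)
2. [ext C1·C2]  r_C1² + 2r_C1 − 80 = 0  ⇒  r_C1 = 8 (r>0 drops 1)

8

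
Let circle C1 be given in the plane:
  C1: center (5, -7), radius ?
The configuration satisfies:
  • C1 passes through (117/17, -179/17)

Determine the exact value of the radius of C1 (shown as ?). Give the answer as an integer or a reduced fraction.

1. [C1∋P]  r_C1² − 16 = 0  ⇒  r_C1 = 4 (r>0 drops 1)

4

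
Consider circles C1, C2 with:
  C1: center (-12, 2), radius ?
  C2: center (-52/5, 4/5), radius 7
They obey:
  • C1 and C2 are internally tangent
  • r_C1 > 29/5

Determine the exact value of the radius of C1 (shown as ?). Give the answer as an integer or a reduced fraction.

1. [int C1,C2]  r_C1² − 14r_C1 + 45 = 0  ⇒  r_C1 = 5 or 9
2. given r_C1 > 29/5: keep 9

9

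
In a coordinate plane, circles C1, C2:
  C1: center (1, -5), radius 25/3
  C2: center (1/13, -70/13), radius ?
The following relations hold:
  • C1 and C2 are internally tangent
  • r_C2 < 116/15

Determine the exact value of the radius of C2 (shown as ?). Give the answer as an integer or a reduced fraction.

1. [int C1,C2]  r_C2² − (50/3)r_C2 + 616/9 = 0  ⇒  r_C2 = 22/3 or 28/3
2. given r_C2 < 116/15: keep 22/3

22/3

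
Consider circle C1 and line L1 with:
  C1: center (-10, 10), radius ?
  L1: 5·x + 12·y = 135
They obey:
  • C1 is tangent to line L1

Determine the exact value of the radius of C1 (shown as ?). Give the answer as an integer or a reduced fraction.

5

1. [C1‖L1]  r_C1² − 25 = 0  ⇒  r_C1 = 5 (r>0 drops 1)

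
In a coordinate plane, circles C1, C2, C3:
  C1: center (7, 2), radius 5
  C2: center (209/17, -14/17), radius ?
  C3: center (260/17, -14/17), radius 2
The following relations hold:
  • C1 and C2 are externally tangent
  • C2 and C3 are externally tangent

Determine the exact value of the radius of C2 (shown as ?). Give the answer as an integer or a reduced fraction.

1. [ext C1·C2]  r_C2² + 10r_C2 − 11 = 0  ⇒  r_C2 = 1 (r>0 drops 1)
2. [ext C2·C3]  r_C2² + 4r_C2 − 5 = 0  ⇒  r_C2 = 1 (r>0 drops 1)

1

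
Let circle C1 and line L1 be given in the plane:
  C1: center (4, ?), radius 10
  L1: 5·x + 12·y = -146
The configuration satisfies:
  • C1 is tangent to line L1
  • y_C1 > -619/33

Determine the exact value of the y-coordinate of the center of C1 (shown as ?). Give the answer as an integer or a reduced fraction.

-3

1. [C1‖L1]  y_C1² + (83/3)y_C1 + 74 = 0  ⇒  y_C1 = -74/3 or -3
2. given y_C1 > -619/33: keep -3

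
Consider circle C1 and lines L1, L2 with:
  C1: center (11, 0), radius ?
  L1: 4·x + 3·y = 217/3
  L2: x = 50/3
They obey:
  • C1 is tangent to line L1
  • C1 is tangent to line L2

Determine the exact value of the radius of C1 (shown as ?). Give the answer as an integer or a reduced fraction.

17/3

1. [C1‖L1]  r_C1² − 289/9 = 0  ⇒  r_C1 = 17/3 (r>0 drops 1)
2. [C1‖L2]  r_C1² − 289/9 = 0  ⇒  r_C1 = 17/3 (r>0 drops 1)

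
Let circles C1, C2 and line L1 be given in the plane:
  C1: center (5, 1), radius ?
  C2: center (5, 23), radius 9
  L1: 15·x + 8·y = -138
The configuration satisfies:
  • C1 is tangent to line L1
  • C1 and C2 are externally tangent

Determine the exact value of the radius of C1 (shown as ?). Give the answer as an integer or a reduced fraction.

1. [C1‖L1]  r_C1² − 169 = 0  ⇒  r_C1 = 13 (r>0 drops 1)
2. [ext C1·C2]  r_C1² + 18r_C1 − 403 = 0  ⇒  r_C1 = 13 (r>0 drops 1)

13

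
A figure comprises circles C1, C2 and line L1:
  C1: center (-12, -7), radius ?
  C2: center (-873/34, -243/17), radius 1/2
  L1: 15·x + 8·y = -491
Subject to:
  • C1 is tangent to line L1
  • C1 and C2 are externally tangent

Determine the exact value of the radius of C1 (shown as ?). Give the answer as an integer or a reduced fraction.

1. [C1‖L1]  r_C1² − 225 = 0  ⇒  r_C1 = 15 (r>0 drops 1)
2. [ext C1·C2]  r_C1² + 1r_C1 − 240 = 0  ⇒  r_C1 = 15 (r>0 drops 1)

15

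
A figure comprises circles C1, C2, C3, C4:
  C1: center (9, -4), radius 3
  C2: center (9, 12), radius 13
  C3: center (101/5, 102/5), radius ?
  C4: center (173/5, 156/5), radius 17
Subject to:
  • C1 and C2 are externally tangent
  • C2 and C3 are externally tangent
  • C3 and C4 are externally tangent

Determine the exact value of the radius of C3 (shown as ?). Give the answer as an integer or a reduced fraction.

1

1. [ext C2·C3]  r_C3² + 26r_C3 − 27 = 0  ⇒  r_C3 = 1 (r>0 drops 1)
2. [ext C3·C4]  r_C3² + 34r_C3 − 35 = 0  ⇒  r_C3 = 1 (r>0 drops 1)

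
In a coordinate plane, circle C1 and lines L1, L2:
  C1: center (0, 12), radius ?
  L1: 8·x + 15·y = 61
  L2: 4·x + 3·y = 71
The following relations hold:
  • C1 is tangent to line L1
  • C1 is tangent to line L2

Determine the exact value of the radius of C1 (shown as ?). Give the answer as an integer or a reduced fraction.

1. [C1‖L1]  r_C1² − 49 = 0  ⇒  r_C1 = 7 (r>0 drops 1)
2. [C1‖L2]  r_C1² − 49 = 0  ⇒  r_C1 = 7 (r>0 drops 1)

7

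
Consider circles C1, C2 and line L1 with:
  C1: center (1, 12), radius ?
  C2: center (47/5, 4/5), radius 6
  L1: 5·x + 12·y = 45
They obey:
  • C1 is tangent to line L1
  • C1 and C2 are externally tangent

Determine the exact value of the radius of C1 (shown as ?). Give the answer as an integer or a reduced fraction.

8

1. [C1‖L1]  r_C1² − 64 = 0  ⇒  r_C1 = 8 (r>0 drops 1)
2. [ext C1·C2]  r_C1² + 12r_C1 − 160 = 0  ⇒  r_C1 = 8 (r>0 drops 1)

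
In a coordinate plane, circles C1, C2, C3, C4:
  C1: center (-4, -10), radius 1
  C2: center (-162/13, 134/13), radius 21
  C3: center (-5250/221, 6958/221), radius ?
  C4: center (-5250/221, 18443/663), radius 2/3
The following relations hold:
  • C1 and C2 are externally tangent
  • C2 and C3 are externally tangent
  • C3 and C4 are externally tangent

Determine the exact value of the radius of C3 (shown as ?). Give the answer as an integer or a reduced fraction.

1. [ext C2·C3]  r_C3² + 42r_C3 − 135 = 0  ⇒  r_C3 = 3 (r>0 drops 1)
2. [ext C3·C4]  r_C3² + (4/3)r_C3 − 13 = 0  ⇒  r_C3 = 3 (r>0 drops 1)

3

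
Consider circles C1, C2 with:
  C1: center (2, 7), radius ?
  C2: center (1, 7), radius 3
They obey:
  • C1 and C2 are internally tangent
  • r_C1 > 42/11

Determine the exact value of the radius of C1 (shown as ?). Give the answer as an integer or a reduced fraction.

4

1. [int C1,C2]  r_C1² − 6r_C1 + 8 = 0  ⇒  r_C1 = 2 or 4
2. given r_C1 > 42/11: keep 4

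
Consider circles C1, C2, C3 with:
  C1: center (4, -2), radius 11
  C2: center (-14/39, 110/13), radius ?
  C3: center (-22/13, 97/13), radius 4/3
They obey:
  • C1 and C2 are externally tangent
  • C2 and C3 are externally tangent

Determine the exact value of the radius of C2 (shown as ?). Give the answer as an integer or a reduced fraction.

1. [ext C1·C2]  r_C2² + 22r_C2 − 67/9 = 0  ⇒  r_C2 = 1/3 (r>0 drops 1)
2. [ext C2·C3]  r_C2² + (8/3)r_C2 − 1 = 0  ⇒  r_C2 = 1/3 (r>0 drops 1)

1/3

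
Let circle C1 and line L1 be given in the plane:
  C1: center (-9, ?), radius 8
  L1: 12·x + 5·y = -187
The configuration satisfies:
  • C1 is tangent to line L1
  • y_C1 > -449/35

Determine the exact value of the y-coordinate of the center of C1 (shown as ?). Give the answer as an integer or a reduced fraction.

1. [C1‖L1]  y_C1² + (158/5)y_C1 − 183 = 0  ⇒  y_C1 = -183/5 or 5
2. given y_C1 > -449/35: keep 5

5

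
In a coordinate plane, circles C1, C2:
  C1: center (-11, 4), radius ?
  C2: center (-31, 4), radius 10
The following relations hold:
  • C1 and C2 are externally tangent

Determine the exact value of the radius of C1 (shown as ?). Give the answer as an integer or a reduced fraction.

10

1. [ext C1·C2]  r_C1² + 20r_C1 − 300 = 0  ⇒  r_C1 = 10 (r>0 drops 1)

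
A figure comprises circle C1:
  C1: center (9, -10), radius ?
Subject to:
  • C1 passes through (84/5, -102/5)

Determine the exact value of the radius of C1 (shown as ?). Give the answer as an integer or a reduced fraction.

1. [C1∋P]  r_C1² − 169 = 0  ⇒  r_C1 = 13 (r>0 drops 1)

13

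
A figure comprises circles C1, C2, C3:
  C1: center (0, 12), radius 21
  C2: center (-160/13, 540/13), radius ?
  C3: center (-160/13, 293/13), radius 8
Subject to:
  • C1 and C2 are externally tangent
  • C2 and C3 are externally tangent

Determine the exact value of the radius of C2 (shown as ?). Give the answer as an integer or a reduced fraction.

1. [ext C1·C2]  r_C2² + 42r_C2 − 583 = 0  ⇒  r_C2 = 11 (r>0 drops 1)
2. [ext C2·C3]  r_C2² + 16r_C2 − 297 = 0  ⇒  r_C2 = 11 (r>0 drops 1)

11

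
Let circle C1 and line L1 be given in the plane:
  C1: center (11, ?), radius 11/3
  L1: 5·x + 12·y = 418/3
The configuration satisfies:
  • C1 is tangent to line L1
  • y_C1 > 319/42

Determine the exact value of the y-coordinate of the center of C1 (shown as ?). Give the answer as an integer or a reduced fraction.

1. [C1‖L1]  y_C1² − (253/18)y_C1 + 605/18 = 0  ⇒  y_C1 = 55/18 or 11
2. given y_C1 > 319/42: keep 11

11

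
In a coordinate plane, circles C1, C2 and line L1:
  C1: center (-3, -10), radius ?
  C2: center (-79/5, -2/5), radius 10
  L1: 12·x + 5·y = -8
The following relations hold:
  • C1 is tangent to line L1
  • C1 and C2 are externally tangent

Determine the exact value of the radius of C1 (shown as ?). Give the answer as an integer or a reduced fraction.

1. [C1‖L1]  r_C1² − 36 = 0  ⇒  r_C1 = 6 (r>0 drops 1)
2. [ext C1·C2]  r_C1² + 20r_C1 − 156 = 0  ⇒  r_C1 = 6 (r>0 drops 1)

6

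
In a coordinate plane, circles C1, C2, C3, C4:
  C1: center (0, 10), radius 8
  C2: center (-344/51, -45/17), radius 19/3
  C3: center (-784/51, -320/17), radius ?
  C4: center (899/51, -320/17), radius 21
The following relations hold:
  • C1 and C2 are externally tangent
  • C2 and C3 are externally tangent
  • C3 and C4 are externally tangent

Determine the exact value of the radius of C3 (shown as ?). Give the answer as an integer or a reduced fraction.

1. [ext C2·C3]  r_C3² + (38/3)r_C3 − 296 = 0  ⇒  r_C3 = 12 (r>0 drops 1)
2. [ext C3·C4]  r_C3² + 42r_C3 − 648 = 0  ⇒  r_C3 = 12 (r>0 drops 1)

12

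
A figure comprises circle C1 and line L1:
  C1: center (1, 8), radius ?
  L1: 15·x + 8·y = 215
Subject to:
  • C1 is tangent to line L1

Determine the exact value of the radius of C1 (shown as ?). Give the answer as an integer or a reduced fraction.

8

1. [C1‖L1]  r_C1² − 64 = 0  ⇒  r_C1 = 8 (r>0 drops 1)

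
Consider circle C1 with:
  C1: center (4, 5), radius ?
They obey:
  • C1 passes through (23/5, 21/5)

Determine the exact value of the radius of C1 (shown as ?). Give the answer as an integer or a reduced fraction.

1. [C1∋P]  r_C1² − 1 = 0  ⇒  r_C1 = 1 (r>0 drops 1)

1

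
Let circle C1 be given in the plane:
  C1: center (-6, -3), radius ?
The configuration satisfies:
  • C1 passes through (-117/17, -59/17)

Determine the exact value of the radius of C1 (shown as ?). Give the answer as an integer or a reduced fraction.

1

1. [C1∋P]  r_C1² − 1 = 0  ⇒  r_C1 = 1 (r>0 drops 1)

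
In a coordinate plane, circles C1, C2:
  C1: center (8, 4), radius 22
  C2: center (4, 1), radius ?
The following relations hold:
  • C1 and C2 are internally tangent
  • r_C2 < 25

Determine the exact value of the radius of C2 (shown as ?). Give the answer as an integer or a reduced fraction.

17

1. [int C1,C2]  r_C2² − 44r_C2 + 459 = 0  ⇒  r_C2 = 17 or 27
2. given r_C2 < 25: keep 17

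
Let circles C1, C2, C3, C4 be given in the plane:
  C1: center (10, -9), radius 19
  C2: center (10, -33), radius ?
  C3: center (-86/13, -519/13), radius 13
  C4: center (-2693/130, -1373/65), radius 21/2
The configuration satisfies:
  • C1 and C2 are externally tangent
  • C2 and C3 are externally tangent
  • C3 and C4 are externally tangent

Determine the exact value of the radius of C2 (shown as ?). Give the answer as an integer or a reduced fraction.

1. [ext C1·C2]  r_C2² + 38r_C2 − 215 = 0  ⇒  r_C2 = 5 (r>0 drops 1)
2. [ext C2·C3]  r_C2² + 26r_C2 − 155 = 0  ⇒  r_C2 = 5 (r>0 drops 1)

5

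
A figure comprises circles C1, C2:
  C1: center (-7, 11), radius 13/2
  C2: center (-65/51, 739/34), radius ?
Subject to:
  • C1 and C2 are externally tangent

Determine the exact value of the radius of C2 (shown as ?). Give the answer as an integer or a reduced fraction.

1. [ext C1·C2]  r_C2² + 13r_C2 − 952/9 = 0  ⇒  r_C2 = 17/3 (r>0 drops 1)

17/3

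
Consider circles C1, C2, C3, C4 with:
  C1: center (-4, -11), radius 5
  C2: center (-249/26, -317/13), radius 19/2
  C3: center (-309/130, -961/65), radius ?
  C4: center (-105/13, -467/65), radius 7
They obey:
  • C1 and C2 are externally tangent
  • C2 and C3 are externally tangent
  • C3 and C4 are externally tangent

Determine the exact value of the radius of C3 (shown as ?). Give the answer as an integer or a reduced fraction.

1. [ext C2·C3]  r_C3² + 19r_C3 − 215/4 = 0  ⇒  r_C3 = 5/2 (r>0 drops 1)
2. [ext C3·C4]  r_C3² + 14r_C3 − 165/4 = 0  ⇒  r_C3 = 5/2 (r>0 drops 1)

5/2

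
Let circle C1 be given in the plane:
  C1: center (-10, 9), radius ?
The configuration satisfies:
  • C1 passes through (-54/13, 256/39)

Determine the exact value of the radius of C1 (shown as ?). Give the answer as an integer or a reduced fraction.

1. [C1∋P]  r_C1² − 361/9 = 0  ⇒  r_C1 = 19/3 (r>0 drops 1)

19/3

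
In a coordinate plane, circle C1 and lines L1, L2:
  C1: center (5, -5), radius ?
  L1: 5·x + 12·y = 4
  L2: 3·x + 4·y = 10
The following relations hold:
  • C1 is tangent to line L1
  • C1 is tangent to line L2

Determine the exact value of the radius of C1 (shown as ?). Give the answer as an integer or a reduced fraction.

1. [C1‖L1]  r_C1² − 9 = 0  ⇒  r_C1 = 3 (r>0 drops 1)
2. [C1‖L2]  r_C1² − 9 = 0  ⇒  r_C1 = 3 (r>0 drops 1)

3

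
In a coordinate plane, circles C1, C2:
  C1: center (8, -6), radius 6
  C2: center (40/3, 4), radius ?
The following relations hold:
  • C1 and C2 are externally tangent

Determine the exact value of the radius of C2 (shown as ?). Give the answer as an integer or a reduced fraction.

16/3

1. [ext C1·C2]  r_C2² + 12r_C2 − 832/9 = 0  ⇒  r_C2 = 16/3 (r>0 drops 1)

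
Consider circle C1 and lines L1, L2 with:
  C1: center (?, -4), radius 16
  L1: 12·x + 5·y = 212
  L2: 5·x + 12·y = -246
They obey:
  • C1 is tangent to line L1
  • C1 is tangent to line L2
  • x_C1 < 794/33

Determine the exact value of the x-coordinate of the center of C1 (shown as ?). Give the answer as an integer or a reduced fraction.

2

1. [C1‖L1]  x_C1² − (116/3)x_C1 + 220/3 = 0  ⇒  x_C1 = 2 or 110/3
2. [C1‖L2]  x_C1² + (396/5)x_C1 − 812/5 = 0  ⇒  x_C1 = -406/5 or 2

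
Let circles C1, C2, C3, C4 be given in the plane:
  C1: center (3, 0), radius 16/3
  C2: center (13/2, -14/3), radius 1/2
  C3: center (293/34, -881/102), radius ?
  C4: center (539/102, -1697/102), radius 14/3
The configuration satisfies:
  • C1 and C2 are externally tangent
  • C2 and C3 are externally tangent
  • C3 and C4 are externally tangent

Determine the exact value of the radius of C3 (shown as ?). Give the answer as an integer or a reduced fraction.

4

1. [ext C2·C3]  r_C3² + 1r_C3 − 20 = 0  ⇒  r_C3 = 4 (r>0 drops 1)
2. [ext C3·C4]  r_C3² + (28/3)r_C3 − 160/3 = 0  ⇒  r_C3 = 4 (r>0 drops 1)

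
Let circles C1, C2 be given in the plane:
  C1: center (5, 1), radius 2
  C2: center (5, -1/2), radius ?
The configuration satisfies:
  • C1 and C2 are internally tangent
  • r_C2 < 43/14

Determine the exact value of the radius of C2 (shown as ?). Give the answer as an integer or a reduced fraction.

1. [int C1,C2]  r_C2² − 4r_C2 + 7/4 = 0  ⇒  r_C2 = 1/2 or 7/2
2. given r_C2 < 43/14: keep 1/2

1/2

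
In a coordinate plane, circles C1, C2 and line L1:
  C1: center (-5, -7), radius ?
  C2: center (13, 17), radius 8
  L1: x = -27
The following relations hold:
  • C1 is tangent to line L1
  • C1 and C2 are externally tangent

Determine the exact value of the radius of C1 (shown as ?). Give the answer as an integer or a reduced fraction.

1. [C1‖L1]  r_C1² − 484 = 0  ⇒  r_C1 = 22 (r>0 drops 1)
2. [ext C1·C2]  r_C1² + 16r_C1 − 836 = 0  ⇒  r_C1 = 22 (r>0 drops 1)

22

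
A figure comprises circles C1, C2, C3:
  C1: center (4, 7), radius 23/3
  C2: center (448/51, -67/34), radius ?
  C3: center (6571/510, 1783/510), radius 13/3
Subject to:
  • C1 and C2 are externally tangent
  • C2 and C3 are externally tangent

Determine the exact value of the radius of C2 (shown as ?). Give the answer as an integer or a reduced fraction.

5/2

1. [ext C1·C2]  r_C2² + (46/3)r_C2 − 535/12 = 0  ⇒  r_C2 = 5/2 (r>0 drops 1)
2. [ext C2·C3]  r_C2² + (26/3)r_C2 − 335/12 = 0  ⇒  r_C2 = 5/2 (r>0 drops 1)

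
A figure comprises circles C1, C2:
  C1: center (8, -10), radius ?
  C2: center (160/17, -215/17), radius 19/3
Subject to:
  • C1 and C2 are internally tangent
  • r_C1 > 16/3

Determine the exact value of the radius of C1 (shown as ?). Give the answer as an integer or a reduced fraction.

1. [int C1,C2]  r_C1² − (38/3)r_C1 + 280/9 = 0  ⇒  r_C1 = 10/3 or 28/3
2. given r_C1 > 16/3: keep 28/3

28/3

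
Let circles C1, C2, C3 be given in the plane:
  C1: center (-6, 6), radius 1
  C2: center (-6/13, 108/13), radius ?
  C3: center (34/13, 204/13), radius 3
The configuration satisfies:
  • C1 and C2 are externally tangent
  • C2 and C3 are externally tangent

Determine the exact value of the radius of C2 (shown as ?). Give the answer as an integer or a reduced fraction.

1. [ext C1·C2]  r_C2² + 2r_C2 − 35 = 0  ⇒  r_C2 = 5 (r>0 drops 1)
2. [ext C2·C3]  r_C2² + 6r_C2 − 55 = 0  ⇒  r_C2 = 5 (r>0 drops 1)

5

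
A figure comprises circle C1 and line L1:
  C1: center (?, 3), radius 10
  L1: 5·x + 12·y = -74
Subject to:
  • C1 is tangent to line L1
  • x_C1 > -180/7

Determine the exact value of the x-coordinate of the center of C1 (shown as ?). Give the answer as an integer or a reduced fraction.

4

1. [C1‖L1]  x_C1² + 44x_C1 − 192 = 0  ⇒  x_C1 = -48 or 4
2. given x_C1 > -180/7: keep 4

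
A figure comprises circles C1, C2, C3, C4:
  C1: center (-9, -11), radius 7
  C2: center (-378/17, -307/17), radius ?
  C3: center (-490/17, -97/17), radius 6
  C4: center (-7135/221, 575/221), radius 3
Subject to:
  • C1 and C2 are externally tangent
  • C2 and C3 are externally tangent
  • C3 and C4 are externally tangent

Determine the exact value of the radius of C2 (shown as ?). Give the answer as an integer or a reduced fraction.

1. [ext C1·C2]  r_C2² + 14r_C2 − 176 = 0  ⇒  r_C2 = 8 (r>0 drops 1)
2. [ext C2·C3]  r_C2² + 12r_C2 − 160 = 0  ⇒  r_C2 = 8 (r>0 drops 1)

8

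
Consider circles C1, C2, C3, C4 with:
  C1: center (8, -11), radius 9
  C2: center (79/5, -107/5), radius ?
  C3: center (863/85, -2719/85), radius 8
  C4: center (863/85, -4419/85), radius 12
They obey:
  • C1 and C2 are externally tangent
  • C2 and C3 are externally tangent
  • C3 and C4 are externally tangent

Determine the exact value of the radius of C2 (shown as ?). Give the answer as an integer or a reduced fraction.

1. [ext C1·C2]  r_C2² + 18r_C2 − 88 = 0  ⇒  r_C2 = 4 (r>0 drops 1)
2. [ext C2·C3]  r_C2² + 16r_C2 − 80 = 0  ⇒  r_C2 = 4 (r>0 drops 1)

4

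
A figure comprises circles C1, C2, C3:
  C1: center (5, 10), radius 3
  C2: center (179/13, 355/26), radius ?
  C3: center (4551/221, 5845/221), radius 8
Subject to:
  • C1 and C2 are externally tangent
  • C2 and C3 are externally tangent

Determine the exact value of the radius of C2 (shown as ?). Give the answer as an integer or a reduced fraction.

13/2

1. [ext C1·C2]  r_C2² + 6r_C2 − 325/4 = 0  ⇒  r_C2 = 13/2 (r>0 drops 1)
2. [ext C2·C3]  r_C2² + 16r_C2 − 585/4 = 0  ⇒  r_C2 = 13/2 (r>0 drops 1)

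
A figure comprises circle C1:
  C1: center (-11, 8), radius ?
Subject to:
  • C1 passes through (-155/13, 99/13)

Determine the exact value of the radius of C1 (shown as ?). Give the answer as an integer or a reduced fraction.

1

1. [C1∋P]  r_C1² − 1 = 0  ⇒  r_C1 = 1 (r>0 drops 1)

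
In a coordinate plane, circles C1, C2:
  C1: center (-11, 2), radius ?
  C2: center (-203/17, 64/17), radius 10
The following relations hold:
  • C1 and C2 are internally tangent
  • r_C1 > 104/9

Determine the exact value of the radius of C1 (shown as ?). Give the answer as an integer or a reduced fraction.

1. [int C1,C2]  r_C1² − 20r_C1 + 96 = 0  ⇒  r_C1 = 8 or 12
2. given r_C1 > 104/9: keep 12

12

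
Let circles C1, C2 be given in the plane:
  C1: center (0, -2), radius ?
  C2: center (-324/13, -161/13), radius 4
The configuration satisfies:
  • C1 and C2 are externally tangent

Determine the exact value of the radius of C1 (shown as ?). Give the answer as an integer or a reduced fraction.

23

1. [ext C1·C2]  r_C1² + 8r_C1 − 713 = 0  ⇒  r_C1 = 23 (r>0 drops 1)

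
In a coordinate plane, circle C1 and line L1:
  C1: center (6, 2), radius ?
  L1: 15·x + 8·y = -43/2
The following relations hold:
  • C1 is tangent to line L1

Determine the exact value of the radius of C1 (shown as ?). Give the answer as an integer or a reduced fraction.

1. [C1‖L1]  r_C1² − 225/4 = 0  ⇒  r_C1 = 15/2 (r>0 drops 1)

15/2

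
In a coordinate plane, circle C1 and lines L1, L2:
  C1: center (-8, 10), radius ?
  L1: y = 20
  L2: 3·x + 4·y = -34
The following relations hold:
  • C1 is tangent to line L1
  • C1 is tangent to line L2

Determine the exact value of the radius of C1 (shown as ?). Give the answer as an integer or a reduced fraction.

1. [C1‖L1]  r_C1² − 100 = 0  ⇒  r_C1 = 10 (r>0 drops 1)
2. [C1‖L2]  r_C1² − 100 = 0  ⇒  r_C1 = 10 (r>0 drops 1)

10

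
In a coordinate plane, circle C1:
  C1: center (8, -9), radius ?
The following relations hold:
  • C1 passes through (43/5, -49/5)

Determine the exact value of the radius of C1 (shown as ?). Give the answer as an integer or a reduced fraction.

1. [C1∋P]  r_C1² − 1 = 0  ⇒  r_C1 = 1 (r>0 drops 1)

1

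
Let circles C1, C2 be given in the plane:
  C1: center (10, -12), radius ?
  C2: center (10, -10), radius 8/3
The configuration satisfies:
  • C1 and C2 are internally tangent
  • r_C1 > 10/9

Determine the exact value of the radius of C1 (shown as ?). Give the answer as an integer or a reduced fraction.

1. [int C1,C2]  r_C1² − (16/3)r_C1 + 28/9 = 0  ⇒  r_C1 = 2/3 or 14/3
2. given r_C1 > 10/9: keep 14/3

14/3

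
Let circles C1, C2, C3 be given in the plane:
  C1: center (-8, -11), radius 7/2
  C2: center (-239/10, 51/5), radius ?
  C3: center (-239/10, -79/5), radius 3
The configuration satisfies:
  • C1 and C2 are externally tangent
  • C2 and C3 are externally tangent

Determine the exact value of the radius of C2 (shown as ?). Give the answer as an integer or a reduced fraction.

1. [ext C1·C2]  r_C2² + 7r_C2 − 690 = 0  ⇒  r_C2 = 23 (r>0 drops 1)
2. [ext C2·C3]  r_C2² + 6r_C2 − 667 = 0  ⇒  r_C2 = 23 (r>0 drops 1)

23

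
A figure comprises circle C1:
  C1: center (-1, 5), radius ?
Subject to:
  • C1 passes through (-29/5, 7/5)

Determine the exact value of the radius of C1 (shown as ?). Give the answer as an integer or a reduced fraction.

1. [C1∋P]  r_C1² − 36 = 0  ⇒  r_C1 = 6 (r>0 drops 1)

6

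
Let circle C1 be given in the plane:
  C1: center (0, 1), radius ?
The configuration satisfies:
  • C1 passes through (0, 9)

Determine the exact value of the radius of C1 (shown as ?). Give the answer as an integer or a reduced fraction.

8

1. [C1∋P]  r_C1² − 64 = 0  ⇒  r_C1 = 8 (r>0 drops 1)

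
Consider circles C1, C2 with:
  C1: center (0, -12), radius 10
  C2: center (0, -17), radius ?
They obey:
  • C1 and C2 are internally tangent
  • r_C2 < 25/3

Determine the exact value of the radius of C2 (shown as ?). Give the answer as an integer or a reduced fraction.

1. [int C1,C2]  r_C2² − 20r_C2 + 75 = 0  ⇒  r_C2 = 5 or 15
2. given r_C2 < 25/3: keep 5

5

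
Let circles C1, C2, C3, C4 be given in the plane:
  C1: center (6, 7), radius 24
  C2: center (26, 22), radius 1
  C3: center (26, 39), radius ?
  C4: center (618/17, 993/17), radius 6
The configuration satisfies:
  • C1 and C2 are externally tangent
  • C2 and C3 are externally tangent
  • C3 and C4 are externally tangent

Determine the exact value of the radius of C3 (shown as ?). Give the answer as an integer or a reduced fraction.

16

1. [ext C2·C3]  r_C3² + 2r_C3 − 288 = 0  ⇒  r_C3 = 16 (r>0 drops 1)
2. [ext C3·C4]  r_C3² + 12r_C3 − 448 = 0  ⇒  r_C3 = 16 (r>0 drops 1)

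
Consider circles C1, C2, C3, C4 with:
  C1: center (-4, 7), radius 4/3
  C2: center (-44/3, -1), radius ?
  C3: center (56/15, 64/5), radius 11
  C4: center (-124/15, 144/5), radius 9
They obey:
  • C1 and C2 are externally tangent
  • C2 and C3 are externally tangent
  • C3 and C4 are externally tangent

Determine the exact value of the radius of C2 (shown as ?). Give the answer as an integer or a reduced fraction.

1. [ext C1·C2]  r_C2² + (8/3)r_C2 − 176 = 0  ⇒  r_C2 = 12 (r>0 drops 1)
2. [ext C2·C3]  r_C2² + 22r_C2 − 408 = 0  ⇒  r_C2 = 12 (r>0 drops 1)

12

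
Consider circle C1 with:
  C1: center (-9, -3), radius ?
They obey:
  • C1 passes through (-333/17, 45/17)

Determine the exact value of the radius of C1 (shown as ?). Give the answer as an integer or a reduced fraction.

12

1. [C1∋P]  r_C1² − 144 = 0  ⇒  r_C1 = 12 (r>0 drops 1)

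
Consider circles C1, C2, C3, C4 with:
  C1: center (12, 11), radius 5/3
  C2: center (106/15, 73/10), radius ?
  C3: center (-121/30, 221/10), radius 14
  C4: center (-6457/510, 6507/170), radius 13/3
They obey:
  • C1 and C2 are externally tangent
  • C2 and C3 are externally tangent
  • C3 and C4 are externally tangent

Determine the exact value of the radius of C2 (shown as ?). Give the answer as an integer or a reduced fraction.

9/2

1. [ext C1·C2]  r_C2² + (10/3)r_C2 − 141/4 = 0  ⇒  r_C2 = 9/2 (r>0 drops 1)
2. [ext C2·C3]  r_C2² + 28r_C2 − 585/4 = 0  ⇒  r_C2 = 9/2 (r>0 drops 1)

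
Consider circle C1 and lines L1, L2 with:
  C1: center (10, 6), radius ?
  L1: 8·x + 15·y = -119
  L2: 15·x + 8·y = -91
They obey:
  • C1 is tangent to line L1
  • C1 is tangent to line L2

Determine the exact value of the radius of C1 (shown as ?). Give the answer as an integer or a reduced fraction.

1. [C1‖L1]  r_C1² − 289 = 0  ⇒  r_C1 = 17 (r>0 drops 1)
2. [C1‖L2]  r_C1² − 289 = 0  ⇒  r_C1 = 17 (r>0 drops 1)

17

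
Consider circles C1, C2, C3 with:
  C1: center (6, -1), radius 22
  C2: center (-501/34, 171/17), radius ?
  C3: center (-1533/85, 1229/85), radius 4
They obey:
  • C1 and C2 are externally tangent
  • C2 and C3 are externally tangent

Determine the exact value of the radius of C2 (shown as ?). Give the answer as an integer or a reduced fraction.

3/2

1. [ext C1·C2]  r_C2² + 44r_C2 − 273/4 = 0  ⇒  r_C2 = 3/2 (r>0 drops 1)
2. [ext C2·C3]  r_C2² + 8r_C2 − 57/4 = 0  ⇒  r_C2 = 3/2 (r>0 drops 1)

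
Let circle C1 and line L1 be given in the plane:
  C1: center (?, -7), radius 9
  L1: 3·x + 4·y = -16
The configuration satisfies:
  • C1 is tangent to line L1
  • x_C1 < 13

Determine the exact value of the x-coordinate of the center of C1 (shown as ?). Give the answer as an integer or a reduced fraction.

-11

1. [C1‖L1]  x_C1² − 8x_C1 − 209 = 0  ⇒  x_C1 = -11 or 19
2. given x_C1 < 13: keep -11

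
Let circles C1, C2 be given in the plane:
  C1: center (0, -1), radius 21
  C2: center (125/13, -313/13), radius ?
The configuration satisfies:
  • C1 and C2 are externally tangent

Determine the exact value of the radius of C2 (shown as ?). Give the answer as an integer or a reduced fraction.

4

1. [ext C1·C2]  r_C2² + 42r_C2 − 184 = 0  ⇒  r_C2 = 4 (r>0 drops 1)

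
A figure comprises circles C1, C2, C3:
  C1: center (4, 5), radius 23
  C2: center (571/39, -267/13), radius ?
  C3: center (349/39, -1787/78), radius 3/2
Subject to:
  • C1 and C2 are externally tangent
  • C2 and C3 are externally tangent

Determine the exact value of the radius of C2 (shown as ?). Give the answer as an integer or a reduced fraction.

1. [ext C1·C2]  r_C2² + 46r_C2 − 2128/9 = 0  ⇒  r_C2 = 14/3 (r>0 drops 1)
2. [ext C2·C3]  r_C2² + 3r_C2 − 322/9 = 0  ⇒  r_C2 = 14/3 (r>0 drops 1)

14/3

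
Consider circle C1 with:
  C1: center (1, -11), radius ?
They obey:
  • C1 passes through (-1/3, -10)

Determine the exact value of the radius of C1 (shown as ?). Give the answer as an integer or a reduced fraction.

5/3

1. [C1∋P]  r_C1² − 25/9 = 0  ⇒  r_C1 = 5/3 (r>0 drops 1)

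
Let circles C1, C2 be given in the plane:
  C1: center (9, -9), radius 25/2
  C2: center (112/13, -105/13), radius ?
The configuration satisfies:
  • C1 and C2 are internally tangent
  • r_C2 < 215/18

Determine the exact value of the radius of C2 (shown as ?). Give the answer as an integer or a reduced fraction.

23/2

1. [int C1,C2]  r_C2² − 25r_C2 + 621/4 = 0  ⇒  r_C2 = 23/2 or 27/2
2. given r_C2 < 215/18: keep 23/2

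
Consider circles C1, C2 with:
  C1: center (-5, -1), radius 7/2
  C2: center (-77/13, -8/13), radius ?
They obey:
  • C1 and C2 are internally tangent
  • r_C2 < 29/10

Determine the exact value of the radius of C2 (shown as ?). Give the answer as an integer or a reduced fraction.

1. [int C1,C2]  r_C2² − 7r_C2 + 45/4 = 0  ⇒  r_C2 = 5/2 or 9/2
2. given r_C2 < 29/10: keep 5/2

5/2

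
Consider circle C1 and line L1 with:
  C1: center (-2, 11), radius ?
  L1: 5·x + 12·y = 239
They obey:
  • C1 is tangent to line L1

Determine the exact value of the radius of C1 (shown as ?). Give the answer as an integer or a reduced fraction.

9

1. [C1‖L1]  r_C1² − 81 = 0  ⇒  r_C1 = 9 (r>0 drops 1)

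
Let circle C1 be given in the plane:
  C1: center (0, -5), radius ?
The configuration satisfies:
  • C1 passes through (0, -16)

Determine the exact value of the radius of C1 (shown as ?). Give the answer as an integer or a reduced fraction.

1. [C1∋P]  r_C1² − 121 = 0  ⇒  r_C1 = 11 (r>0 drops 1)

11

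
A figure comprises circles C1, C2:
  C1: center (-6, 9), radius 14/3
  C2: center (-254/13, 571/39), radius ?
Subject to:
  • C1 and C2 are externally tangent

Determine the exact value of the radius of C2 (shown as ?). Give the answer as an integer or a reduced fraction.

10

1. [ext C1·C2]  r_C2² + (28/3)r_C2 − 580/3 = 0  ⇒  r_C2 = 10 (r>0 drops 1)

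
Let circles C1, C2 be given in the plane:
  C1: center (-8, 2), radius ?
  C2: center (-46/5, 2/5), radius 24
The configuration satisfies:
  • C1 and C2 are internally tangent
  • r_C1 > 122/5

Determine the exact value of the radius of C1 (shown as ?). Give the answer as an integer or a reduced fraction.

1. [int C1,C2]  r_C1² − 48r_C1 + 572 = 0  ⇒  r_C1 = 22 or 26
2. given r_C1 > 122/5: keep 26

26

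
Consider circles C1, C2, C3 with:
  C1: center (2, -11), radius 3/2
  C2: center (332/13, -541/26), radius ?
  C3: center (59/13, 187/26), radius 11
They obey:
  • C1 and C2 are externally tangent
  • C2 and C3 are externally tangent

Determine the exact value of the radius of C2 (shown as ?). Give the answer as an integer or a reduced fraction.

1. [ext C1·C2]  r_C2² + 3r_C2 − 648 = 0  ⇒  r_C2 = 24 (r>0 drops 1)
2. [ext C2·C3]  r_C2² + 22r_C2 − 1104 = 0  ⇒  r_C2 = 24 (r>0 drops 1)

24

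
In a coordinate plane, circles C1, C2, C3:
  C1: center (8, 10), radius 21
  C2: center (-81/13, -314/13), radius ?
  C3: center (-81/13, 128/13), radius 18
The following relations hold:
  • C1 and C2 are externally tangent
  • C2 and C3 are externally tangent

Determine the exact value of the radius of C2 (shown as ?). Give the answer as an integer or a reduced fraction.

16

1. [ext C1·C2]  r_C2² + 42r_C2 − 928 = 0  ⇒  r_C2 = 16 (r>0 drops 1)
2. [ext C2·C3]  r_C2² + 36r_C2 − 832 = 0  ⇒  r_C2 = 16 (r>0 drops 1)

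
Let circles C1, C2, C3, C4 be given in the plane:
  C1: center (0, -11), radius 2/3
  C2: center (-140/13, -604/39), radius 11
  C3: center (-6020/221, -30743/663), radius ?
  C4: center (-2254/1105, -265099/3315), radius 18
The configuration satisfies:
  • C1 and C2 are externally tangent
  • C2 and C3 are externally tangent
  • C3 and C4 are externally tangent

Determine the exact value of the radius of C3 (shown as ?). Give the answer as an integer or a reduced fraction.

24

1. [ext C2·C3]  r_C3² + 22r_C3 − 1104 = 0  ⇒  r_C3 = 24 (r>0 drops 1)
2. [ext C3·C4]  r_C3² + 36r_C3 − 1440 = 0  ⇒  r_C3 = 24 (r>0 drops 1)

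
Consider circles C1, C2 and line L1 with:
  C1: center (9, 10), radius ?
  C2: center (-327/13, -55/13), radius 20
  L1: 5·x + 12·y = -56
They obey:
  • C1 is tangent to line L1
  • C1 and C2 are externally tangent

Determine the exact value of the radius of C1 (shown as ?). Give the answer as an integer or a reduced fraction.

17

1. [C1‖L1]  r_C1² − 289 = 0  ⇒  r_C1 = 17 (r>0 drops 1)
2. [ext C1·C2]  r_C1² + 40r_C1 − 969 = 0  ⇒  r_C1 = 17 (r>0 drops 1)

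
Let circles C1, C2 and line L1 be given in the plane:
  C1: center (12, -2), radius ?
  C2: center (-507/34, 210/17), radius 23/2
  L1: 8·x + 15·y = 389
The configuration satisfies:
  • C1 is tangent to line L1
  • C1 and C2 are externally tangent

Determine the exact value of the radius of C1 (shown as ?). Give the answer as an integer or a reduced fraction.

1. [C1‖L1]  r_C1² − 361 = 0  ⇒  r_C1 = 19 (r>0 drops 1)
2. [ext C1·C2]  r_C1² + 23r_C1 − 798 = 0  ⇒  r_C1 = 19 (r>0 drops 1)

19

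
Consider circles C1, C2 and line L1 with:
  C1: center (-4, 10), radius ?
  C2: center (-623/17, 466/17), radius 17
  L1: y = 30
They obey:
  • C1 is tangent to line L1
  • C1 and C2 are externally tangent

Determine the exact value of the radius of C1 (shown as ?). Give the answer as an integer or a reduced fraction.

1. [C1‖L1]  r_C1² − 400 = 0  ⇒  r_C1 = 20 (r>0 drops 1)
2. [ext C1·C2]  r_C1² + 34r_C1 − 1080 = 0  ⇒  r_C1 = 20 (r>0 drops 1)

20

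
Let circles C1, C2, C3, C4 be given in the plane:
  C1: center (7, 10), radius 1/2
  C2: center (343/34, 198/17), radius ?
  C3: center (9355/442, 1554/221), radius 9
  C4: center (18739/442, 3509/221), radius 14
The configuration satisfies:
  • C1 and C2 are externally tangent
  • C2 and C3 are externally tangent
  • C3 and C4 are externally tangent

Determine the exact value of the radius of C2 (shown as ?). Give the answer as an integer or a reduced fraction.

3

1. [ext C1·C2]  r_C2² + 1r_C2 − 12 = 0  ⇒  r_C2 = 3 (r>0 drops 1)
2. [ext C2·C3]  r_C2² + 18r_C2 − 63 = 0  ⇒  r_C2 = 3 (r>0 drops 1)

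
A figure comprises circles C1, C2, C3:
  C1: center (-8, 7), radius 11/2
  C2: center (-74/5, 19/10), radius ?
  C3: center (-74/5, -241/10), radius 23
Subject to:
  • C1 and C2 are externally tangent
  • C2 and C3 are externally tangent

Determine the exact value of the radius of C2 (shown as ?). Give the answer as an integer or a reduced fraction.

3

1. [ext C1·C2]  r_C2² + 11r_C2 − 42 = 0  ⇒  r_C2 = 3 (r>0 drops 1)
2. [ext C2·C3]  r_C2² + 46r_C2 − 147 = 0  ⇒  r_C2 = 3 (r>0 drops 1)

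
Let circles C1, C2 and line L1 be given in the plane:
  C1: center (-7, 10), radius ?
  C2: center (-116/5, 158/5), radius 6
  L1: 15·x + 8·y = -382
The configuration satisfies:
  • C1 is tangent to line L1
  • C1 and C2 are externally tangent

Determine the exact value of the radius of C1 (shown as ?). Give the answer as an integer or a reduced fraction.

1. [C1‖L1]  r_C1² − 441 = 0  ⇒  r_C1 = 21 (r>0 drops 1)
2. [ext C1·C2]  r_C1² + 12r_C1 − 693 = 0  ⇒  r_C1 = 21 (r>0 drops 1)

21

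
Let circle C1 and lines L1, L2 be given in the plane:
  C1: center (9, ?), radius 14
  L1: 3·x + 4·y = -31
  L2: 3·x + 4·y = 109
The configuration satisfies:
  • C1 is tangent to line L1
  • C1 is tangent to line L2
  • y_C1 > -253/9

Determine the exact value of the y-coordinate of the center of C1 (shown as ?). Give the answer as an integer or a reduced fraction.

1. [C1‖L1]  y_C1² + 29y_C1 − 96 = 0  ⇒  y_C1 = -32 or 3
2. [C1‖L2]  y_C1² − 41y_C1 + 114 = 0  ⇒  y_C1 = 3 or 38

3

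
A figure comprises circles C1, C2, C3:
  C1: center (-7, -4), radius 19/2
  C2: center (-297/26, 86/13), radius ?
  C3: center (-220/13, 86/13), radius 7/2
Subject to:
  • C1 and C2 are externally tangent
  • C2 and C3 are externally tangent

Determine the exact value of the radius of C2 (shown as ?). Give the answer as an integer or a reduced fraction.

2

1. [ext C1·C2]  r_C2² + 19r_C2 − 42 = 0  ⇒  r_C2 = 2 (r>0 drops 1)
2. [ext C2·C3]  r_C2² + 7r_C2 − 18 = 0  ⇒  r_C2 = 2 (r>0 drops 1)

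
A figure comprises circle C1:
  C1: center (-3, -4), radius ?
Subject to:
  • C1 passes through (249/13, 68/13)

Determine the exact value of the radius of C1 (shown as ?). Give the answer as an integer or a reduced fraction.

1. [C1∋P]  r_C1² − 576 = 0  ⇒  r_C1 = 24 (r>0 drops 1)

24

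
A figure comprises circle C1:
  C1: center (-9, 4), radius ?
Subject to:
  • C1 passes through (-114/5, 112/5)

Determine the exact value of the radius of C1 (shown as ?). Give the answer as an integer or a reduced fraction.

23

1. [C1∋P]  r_C1² − 529 = 0  ⇒  r_C1 = 23 (r>0 drops 1)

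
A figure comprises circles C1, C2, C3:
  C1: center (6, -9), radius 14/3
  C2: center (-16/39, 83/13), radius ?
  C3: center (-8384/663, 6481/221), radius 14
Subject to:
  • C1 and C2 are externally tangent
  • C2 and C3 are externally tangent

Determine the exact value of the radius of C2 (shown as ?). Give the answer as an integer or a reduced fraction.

12

1. [ext C1·C2]  r_C2² + (28/3)r_C2 − 256 = 0  ⇒  r_C2 = 12 (r>0 drops 1)
2. [ext C2·C3]  r_C2² + 28r_C2 − 480 = 0  ⇒  r_C2 = 12 (r>0 drops 1)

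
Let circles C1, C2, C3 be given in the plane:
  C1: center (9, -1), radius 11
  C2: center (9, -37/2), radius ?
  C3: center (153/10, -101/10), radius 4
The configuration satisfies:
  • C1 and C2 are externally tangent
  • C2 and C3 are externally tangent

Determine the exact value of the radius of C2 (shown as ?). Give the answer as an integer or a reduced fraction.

13/2

1. [ext C1·C2]  r_C2² + 22r_C2 − 741/4 = 0  ⇒  r_C2 = 13/2 (r>0 drops 1)
2. [ext C2·C3]  r_C2² + 8r_C2 − 377/4 = 0  ⇒  r_C2 = 13/2 (r>0 drops 1)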